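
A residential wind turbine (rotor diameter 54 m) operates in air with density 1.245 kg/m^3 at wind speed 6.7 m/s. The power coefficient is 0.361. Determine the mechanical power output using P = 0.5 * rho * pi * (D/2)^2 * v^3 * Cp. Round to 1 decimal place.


Step 1 -- Compute swept area:
  A = pi * (D/2)^2 = pi * (54/2)^2 = 2290.22 m^2
Step 2 -- Apply wind power equation:
  P = 0.5 * rho * A * v^3 * Cp
  v^3 = 6.7^3 = 300.763
  P = 0.5 * 1.245 * 2290.22 * 300.763 * 0.361
  P = 154791.9 W

154791.9


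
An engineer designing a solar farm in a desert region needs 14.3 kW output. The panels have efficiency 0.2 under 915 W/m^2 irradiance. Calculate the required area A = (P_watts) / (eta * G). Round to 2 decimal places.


Convert target power to watts: P = 14.3 * 1000 = 14300.0 W
Compute denominator: eta * G = 0.2 * 915 = 183.0
Required area A = P / (eta * G) = 14300.0 / 183.0
A = 78.14 m^2

78.14


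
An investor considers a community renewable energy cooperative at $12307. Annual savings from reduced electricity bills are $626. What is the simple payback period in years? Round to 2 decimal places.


Simple payback period = initial cost / annual savings
Payback = 12307 / 626
Payback = 19.66 years

19.66


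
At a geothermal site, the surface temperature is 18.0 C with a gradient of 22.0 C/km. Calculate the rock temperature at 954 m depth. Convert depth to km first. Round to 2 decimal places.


Convert depth to km: 954 / 1000 = 0.954 km
Temperature increase = gradient * depth_km = 22.0 * 0.954 = 20.99 C
Temperature at depth = T_surface + delta_T = 18.0 + 20.99
T = 38.99 C

38.99


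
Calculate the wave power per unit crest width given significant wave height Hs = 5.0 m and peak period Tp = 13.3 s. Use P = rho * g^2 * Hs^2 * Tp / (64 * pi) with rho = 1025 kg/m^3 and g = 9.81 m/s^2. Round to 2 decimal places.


Apply wave power formula:
  g^2 = 9.81^2 = 96.2361
  Hs^2 = 5.0^2 = 25.0
  Numerator = rho * g^2 * Hs^2 * Tp = 1025 * 96.2361 * 25.0 * 13.3 = 32798465.83
  Denominator = 64 * pi = 201.0619
  P = 32798465.83 / 201.0619 = 163126.19 W/m

163126.19


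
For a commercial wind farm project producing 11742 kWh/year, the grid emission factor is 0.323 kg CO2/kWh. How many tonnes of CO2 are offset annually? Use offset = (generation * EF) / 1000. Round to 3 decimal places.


CO2 offset in kg = generation * emission_factor
CO2 offset = 11742 * 0.323 = 3792.67 kg
Convert to tonnes:
  CO2 offset = 3792.67 / 1000 = 3.793 tonnes

3.793


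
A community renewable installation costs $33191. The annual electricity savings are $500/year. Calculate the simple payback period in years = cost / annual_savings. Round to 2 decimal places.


Simple payback period = initial cost / annual savings
Payback = 33191 / 500
Payback = 66.38 years

66.38


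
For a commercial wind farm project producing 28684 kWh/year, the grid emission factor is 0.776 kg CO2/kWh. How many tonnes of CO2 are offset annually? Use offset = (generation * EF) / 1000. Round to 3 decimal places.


CO2 offset in kg = generation * emission_factor
CO2 offset = 28684 * 0.776 = 22258.78 kg
Convert to tonnes:
  CO2 offset = 22258.78 / 1000 = 22.259 tonnes

22.259


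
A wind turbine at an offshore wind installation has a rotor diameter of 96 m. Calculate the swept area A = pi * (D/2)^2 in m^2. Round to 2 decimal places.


Compute the rotor radius:
  r = D / 2 = 96 / 2 = 48.0 m
Calculate swept area:
  A = pi * r^2 = pi * 48.0^2
  A = 7238.23 m^2

7238.23


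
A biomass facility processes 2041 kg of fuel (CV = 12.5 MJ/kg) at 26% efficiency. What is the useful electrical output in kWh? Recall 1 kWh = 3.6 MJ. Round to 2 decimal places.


Total energy = mass * CV = 2041 * 12.5 = 25512.5 MJ
Useful energy = total * eta = 25512.5 * 0.26 = 6633.25 MJ
Convert to kWh: 6633.25 / 3.6
Useful energy = 1842.57 kWh

1842.57


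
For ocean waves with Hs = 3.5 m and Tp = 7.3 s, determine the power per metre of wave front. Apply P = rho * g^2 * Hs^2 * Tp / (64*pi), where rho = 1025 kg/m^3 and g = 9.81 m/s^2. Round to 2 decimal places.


Apply wave power formula:
  g^2 = 9.81^2 = 96.2361
  Hs^2 = 3.5^2 = 12.25
  Numerator = rho * g^2 * Hs^2 * Tp = 1025 * 96.2361 * 12.25 * 7.3 = 8821061.07
  Denominator = 64 * pi = 201.0619
  P = 8821061.07 / 201.0619 = 43872.36 W/m

43872.36


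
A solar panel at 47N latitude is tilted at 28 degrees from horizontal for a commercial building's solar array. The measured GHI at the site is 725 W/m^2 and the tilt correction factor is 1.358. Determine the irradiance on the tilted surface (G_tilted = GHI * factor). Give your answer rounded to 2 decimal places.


Identify the given values:
  GHI = 725 W/m^2, tilt correction factor = 1.358
Apply the formula G_tilted = GHI * factor:
  G_tilted = 725 * 1.358
  G_tilted = 984.55 W/m^2

984.55


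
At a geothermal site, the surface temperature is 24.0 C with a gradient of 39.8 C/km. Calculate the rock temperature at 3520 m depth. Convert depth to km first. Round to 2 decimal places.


Convert depth to km: 3520 / 1000 = 3.52 km
Temperature increase = gradient * depth_km = 39.8 * 3.52 = 140.1 C
Temperature at depth = T_surface + delta_T = 24.0 + 140.1
T = 164.10 C

164.10


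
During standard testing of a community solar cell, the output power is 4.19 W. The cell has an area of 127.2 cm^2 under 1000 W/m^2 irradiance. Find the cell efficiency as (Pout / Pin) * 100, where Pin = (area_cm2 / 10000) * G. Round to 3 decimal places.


First compute the input power:
  Pin = area_cm2 / 10000 * G = 127.2 / 10000 * 1000 = 12.72 W
Then compute efficiency:
  Efficiency = (Pout / Pin) * 100 = (4.19 / 12.72) * 100
  Efficiency = 32.940%

32.940


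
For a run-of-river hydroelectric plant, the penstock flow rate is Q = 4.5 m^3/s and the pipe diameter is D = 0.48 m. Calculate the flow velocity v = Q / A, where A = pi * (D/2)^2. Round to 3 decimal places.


Compute pipe cross-sectional area:
  A = pi * (D/2)^2 = pi * (0.48/2)^2 = 0.181 m^2
Calculate velocity:
  v = Q / A = 4.5 / 0.181
  v = 24.868 m/s

24.868


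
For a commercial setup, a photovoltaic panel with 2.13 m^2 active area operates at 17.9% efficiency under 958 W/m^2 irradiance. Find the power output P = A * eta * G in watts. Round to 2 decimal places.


Use the solar power formula P = A * eta * G.
Given: A = 2.13 m^2, eta = 0.179, G = 958 W/m^2
P = 2.13 * 0.179 * 958
P = 365.26 W

365.26


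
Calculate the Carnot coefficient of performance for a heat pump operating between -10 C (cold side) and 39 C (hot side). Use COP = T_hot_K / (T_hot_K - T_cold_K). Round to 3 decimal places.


Convert to Kelvin:
  T_hot = 39 + 273.15 = 312.15 K
  T_cold = -10 + 273.15 = 263.15 K
Apply Carnot COP formula:
  COP = T_hot_K / (T_hot_K - T_cold_K) = 312.15 / 49.0
  COP = 6.370

6.370


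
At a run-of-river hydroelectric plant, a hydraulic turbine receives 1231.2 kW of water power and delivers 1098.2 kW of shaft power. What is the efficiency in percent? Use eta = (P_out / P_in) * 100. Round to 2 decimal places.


Turbine efficiency = (output power / input power) * 100
eta = (1098.2 / 1231.2) * 100
eta = 89.20%

89.20


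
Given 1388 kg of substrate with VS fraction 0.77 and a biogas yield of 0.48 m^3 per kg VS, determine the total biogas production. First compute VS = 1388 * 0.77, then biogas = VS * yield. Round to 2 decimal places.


Compute volatile solids:
  VS = mass * VS_fraction = 1388 * 0.77 = 1068.76 kg
Calculate biogas volume:
  Biogas = VS * specific_yield = 1068.76 * 0.48
  Biogas = 513.00 m^3

513.00


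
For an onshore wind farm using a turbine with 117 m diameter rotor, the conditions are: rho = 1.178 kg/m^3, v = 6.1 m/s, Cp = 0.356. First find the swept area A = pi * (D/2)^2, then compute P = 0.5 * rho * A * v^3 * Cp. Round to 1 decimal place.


Step 1 -- Compute swept area:
  A = pi * (D/2)^2 = pi * (117/2)^2 = 10751.32 m^2
Step 2 -- Apply wind power equation:
  P = 0.5 * rho * A * v^3 * Cp
  v^3 = 6.1^3 = 226.981
  P = 0.5 * 1.178 * 10751.32 * 226.981 * 0.356
  P = 511701.2 W

511701.2


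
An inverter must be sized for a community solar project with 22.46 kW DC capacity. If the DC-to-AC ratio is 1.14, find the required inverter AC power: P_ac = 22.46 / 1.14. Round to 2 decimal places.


The inverter AC capacity is determined by the DC/AC ratio.
Given: P_dc = 22.46 kW, DC/AC ratio = 1.14
P_ac = P_dc / ratio = 22.46 / 1.14
P_ac = 19.70 kW

19.70


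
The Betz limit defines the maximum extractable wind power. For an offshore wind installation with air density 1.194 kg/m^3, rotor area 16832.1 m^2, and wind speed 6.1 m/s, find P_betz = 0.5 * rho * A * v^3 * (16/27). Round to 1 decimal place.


The Betz coefficient Cp_max = 16/27 = 0.5926
v^3 = 6.1^3 = 226.981
P_betz = 0.5 * rho * A * v^3 * Cp_max
P_betz = 0.5 * 1.194 * 16832.1 * 226.981 * 0.5926
P_betz = 1351631.7 W

1351631.7


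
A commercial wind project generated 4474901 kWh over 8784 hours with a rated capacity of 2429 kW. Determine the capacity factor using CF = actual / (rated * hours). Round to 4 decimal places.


Capacity factor = actual output / maximum possible output
Maximum possible = rated * hours = 2429 * 8784 = 21336336 kWh
CF = 4474901 / 21336336
CF = 0.2097

0.2097


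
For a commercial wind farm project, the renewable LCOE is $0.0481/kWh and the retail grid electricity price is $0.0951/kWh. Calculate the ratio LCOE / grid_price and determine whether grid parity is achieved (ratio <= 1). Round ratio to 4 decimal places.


Compare LCOE to grid price:
  LCOE = $0.0481/kWh, Grid price = $0.0951/kWh
  Ratio = LCOE / grid_price = 0.0481 / 0.0951 = 0.5058
  Grid parity achieved (ratio <= 1)? yes

0.5058


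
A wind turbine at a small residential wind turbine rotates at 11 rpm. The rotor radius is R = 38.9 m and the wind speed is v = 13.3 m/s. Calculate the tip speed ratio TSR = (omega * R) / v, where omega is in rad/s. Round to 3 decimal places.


Convert rotational speed to rad/s:
  omega = 11 * 2 * pi / 60 = 1.1519 rad/s
Compute tip speed:
  v_tip = omega * R = 1.1519 * 38.9 = 44.81 m/s
Tip speed ratio:
  TSR = v_tip / v_wind = 44.81 / 13.3 = 3.369

3.369


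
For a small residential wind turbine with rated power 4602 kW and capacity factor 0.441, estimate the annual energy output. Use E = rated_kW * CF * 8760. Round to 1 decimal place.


Annual energy = rated_kW * capacity_factor * hours_per_year
Given: P_rated = 4602 kW, CF = 0.441, hours = 8760
E = 4602 * 0.441 * 8760
E = 17778262.3 kWh

17778262.3


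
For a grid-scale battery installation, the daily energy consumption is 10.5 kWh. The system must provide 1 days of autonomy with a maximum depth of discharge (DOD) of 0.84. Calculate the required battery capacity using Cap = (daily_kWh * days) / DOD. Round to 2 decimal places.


Total energy needed = daily * days = 10.5 * 1 = 10.5 kWh
Account for depth of discharge:
  Cap = total_energy / DOD = 10.5 / 0.84
  Cap = 12.50 kWh

12.50


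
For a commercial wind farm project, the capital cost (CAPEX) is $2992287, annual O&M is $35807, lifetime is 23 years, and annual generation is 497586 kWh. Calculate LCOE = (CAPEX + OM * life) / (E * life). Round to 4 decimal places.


Total cost = CAPEX + OM * lifetime = 2992287 + 35807 * 23 = 2992287 + 823561 = 3815848
Total generation = annual * lifetime = 497586 * 23 = 11444478 kWh
LCOE = 3815848 / 11444478
LCOE = 0.3334 $/kWh

0.3334


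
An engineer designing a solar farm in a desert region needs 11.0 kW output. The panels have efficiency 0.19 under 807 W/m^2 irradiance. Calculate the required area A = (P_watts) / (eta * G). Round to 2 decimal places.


Convert target power to watts: P = 11.0 * 1000 = 11000.0 W
Compute denominator: eta * G = 0.19 * 807 = 153.33
Required area A = P / (eta * G) = 11000.0 / 153.33
A = 71.74 m^2

71.74


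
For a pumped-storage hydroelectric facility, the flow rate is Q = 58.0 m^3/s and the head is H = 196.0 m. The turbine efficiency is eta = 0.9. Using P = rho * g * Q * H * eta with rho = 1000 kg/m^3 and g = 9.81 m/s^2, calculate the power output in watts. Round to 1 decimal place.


Apply the hydropower formula P = rho * g * Q * H * eta
rho * g = 1000 * 9.81 = 9810.0
P = 9810.0 * 58.0 * 196.0 * 0.9
P = 100368072.0 W

100368072.0


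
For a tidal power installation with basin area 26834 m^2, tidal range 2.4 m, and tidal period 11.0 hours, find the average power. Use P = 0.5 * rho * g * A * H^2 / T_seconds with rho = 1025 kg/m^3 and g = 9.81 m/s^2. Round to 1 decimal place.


Convert period to seconds: T = 11.0 * 3600 = 39600.0 s
H^2 = 2.4^2 = 5.76
P = 0.5 * rho * g * A * H^2 / T
P = 0.5 * 1025 * 9.81 * 26834 * 5.76 / 39600.0
P = 19623.5 W

19623.5


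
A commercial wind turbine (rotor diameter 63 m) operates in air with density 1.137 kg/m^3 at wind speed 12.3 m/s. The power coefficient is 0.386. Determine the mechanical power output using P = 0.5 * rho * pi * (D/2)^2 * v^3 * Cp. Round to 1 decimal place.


Step 1 -- Compute swept area:
  A = pi * (D/2)^2 = pi * (63/2)^2 = 3117.25 m^2
Step 2 -- Apply wind power equation:
  P = 0.5 * rho * A * v^3 * Cp
  v^3 = 12.3^3 = 1860.867
  P = 0.5 * 1.137 * 3117.25 * 1860.867 * 0.386
  P = 1272928.7 W

1272928.7


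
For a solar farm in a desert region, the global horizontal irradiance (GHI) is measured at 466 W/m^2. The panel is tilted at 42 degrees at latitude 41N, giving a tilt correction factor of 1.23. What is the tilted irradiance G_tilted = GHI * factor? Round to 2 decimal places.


Identify the given values:
  GHI = 466 W/m^2, tilt correction factor = 1.23
Apply the formula G_tilted = GHI * factor:
  G_tilted = 466 * 1.23
  G_tilted = 573.18 W/m^2

573.18


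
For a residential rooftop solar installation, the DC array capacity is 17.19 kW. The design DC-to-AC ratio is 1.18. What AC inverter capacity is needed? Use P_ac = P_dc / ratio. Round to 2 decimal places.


The inverter AC capacity is determined by the DC/AC ratio.
Given: P_dc = 17.19 kW, DC/AC ratio = 1.18
P_ac = P_dc / ratio = 17.19 / 1.18
P_ac = 14.57 kW

14.57


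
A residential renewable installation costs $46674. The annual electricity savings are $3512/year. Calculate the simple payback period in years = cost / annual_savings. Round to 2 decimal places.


Simple payback period = initial cost / annual savings
Payback = 46674 / 3512
Payback = 13.29 years

13.29


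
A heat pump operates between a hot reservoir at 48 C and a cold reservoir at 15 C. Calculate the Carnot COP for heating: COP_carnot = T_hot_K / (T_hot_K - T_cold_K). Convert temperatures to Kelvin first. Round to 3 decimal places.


Convert to Kelvin:
  T_hot = 48 + 273.15 = 321.15 K
  T_cold = 15 + 273.15 = 288.15 K
Apply Carnot COP formula:
  COP = T_hot_K / (T_hot_K - T_cold_K) = 321.15 / 33.0
  COP = 9.732

9.732


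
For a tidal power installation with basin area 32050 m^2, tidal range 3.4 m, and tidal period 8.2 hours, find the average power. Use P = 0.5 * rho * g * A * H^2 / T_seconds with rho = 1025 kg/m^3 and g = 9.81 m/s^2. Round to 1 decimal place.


Convert period to seconds: T = 8.2 * 3600 = 29520.0 s
H^2 = 3.4^2 = 11.56
P = 0.5 * rho * g * A * H^2 / T
P = 0.5 * 1025 * 9.81 * 32050 * 11.56 / 29520.0
P = 63100.4 W

63100.4


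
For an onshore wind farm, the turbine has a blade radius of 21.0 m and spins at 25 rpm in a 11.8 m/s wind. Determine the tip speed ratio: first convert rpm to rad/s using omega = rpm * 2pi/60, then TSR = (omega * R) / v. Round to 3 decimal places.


Convert rotational speed to rad/s:
  omega = 25 * 2 * pi / 60 = 2.618 rad/s
Compute tip speed:
  v_tip = omega * R = 2.618 * 21.0 = 54.978 m/s
Tip speed ratio:
  TSR = v_tip / v_wind = 54.978 / 11.8 = 4.659

4.659


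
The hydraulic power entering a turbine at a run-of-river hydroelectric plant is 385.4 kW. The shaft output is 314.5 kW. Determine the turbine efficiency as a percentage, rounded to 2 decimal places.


Turbine efficiency = (output power / input power) * 100
eta = (314.5 / 385.4) * 100
eta = 81.60%

81.60


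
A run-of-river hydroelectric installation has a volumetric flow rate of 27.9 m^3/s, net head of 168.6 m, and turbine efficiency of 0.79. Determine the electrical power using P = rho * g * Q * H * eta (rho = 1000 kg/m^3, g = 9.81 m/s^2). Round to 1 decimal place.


Apply the hydropower formula P = rho * g * Q * H * eta
rho * g = 1000 * 9.81 = 9810.0
P = 9810.0 * 27.9 * 168.6 * 0.79
P = 36455064.6 W

36455064.6


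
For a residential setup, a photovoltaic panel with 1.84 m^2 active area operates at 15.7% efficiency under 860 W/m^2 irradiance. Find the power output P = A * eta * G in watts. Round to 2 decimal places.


Use the solar power formula P = A * eta * G.
Given: A = 1.84 m^2, eta = 0.157, G = 860 W/m^2
P = 1.84 * 0.157 * 860
P = 248.44 W

248.44


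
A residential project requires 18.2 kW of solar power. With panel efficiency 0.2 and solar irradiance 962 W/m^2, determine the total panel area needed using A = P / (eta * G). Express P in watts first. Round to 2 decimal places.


Convert target power to watts: P = 18.2 * 1000 = 18200.0 W
Compute denominator: eta * G = 0.2 * 962 = 192.4
Required area A = P / (eta * G) = 18200.0 / 192.4
A = 94.59 m^2

94.59


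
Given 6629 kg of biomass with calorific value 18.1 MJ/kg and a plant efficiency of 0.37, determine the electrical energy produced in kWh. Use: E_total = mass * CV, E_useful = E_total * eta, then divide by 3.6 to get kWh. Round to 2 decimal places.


Total energy = mass * CV = 6629 * 18.1 = 119984.9 MJ
Useful energy = total * eta = 119984.9 * 0.37 = 44394.41 MJ
Convert to kWh: 44394.41 / 3.6
Useful energy = 12331.78 kWh

12331.78


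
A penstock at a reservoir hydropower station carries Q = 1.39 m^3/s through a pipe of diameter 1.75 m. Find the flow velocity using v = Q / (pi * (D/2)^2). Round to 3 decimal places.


Compute pipe cross-sectional area:
  A = pi * (D/2)^2 = pi * (1.75/2)^2 = 2.4053 m^2
Calculate velocity:
  v = Q / A = 1.39 / 2.4053
  v = 0.578 m/s

0.578


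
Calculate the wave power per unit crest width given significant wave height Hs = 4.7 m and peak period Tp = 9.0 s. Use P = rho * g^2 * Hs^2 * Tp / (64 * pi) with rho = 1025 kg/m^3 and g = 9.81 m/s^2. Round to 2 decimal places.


Apply wave power formula:
  g^2 = 9.81^2 = 96.2361
  Hs^2 = 4.7^2 = 22.09
  Numerator = rho * g^2 * Hs^2 * Tp = 1025 * 96.2361 * 22.09 * 9.0 = 19611016.52
  Denominator = 64 * pi = 201.0619
  P = 19611016.52 / 201.0619 = 97537.19 W/m

97537.19


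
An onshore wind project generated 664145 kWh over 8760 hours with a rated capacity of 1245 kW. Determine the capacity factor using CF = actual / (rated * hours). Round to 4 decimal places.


Capacity factor = actual output / maximum possible output
Maximum possible = rated * hours = 1245 * 8760 = 10906200 kWh
CF = 664145 / 10906200
CF = 0.0609

0.0609


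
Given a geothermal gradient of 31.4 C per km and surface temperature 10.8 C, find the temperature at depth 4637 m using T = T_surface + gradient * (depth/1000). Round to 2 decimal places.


Convert depth to km: 4637 / 1000 = 4.637 km
Temperature increase = gradient * depth_km = 31.4 * 4.637 = 145.6 C
Temperature at depth = T_surface + delta_T = 10.8 + 145.6
T = 156.40 C

156.40


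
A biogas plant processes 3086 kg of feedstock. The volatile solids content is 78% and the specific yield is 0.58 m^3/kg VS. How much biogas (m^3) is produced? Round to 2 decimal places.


Compute volatile solids:
  VS = mass * VS_fraction = 3086 * 0.78 = 2407.08 kg
Calculate biogas volume:
  Biogas = VS * specific_yield = 2407.08 * 0.58
  Biogas = 1396.11 m^3

1396.11


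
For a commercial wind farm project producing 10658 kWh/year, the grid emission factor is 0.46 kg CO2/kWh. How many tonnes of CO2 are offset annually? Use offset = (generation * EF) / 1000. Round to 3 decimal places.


CO2 offset in kg = generation * emission_factor
CO2 offset = 10658 * 0.46 = 4902.68 kg
Convert to tonnes:
  CO2 offset = 4902.68 / 1000 = 4.903 tonnes

4.903


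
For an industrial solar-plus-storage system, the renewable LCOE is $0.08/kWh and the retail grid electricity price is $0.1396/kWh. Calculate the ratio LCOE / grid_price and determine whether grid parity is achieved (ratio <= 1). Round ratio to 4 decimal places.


Compare LCOE to grid price:
  LCOE = $0.08/kWh, Grid price = $0.1396/kWh
  Ratio = LCOE / grid_price = 0.08 / 0.1396 = 0.5731
  Grid parity achieved (ratio <= 1)? yes

0.5731


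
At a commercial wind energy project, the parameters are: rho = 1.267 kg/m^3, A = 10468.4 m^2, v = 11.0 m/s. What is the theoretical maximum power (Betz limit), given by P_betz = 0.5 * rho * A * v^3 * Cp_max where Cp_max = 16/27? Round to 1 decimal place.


The Betz coefficient Cp_max = 16/27 = 0.5926
v^3 = 11.0^3 = 1331.0
P_betz = 0.5 * rho * A * v^3 * Cp_max
P_betz = 0.5 * 1.267 * 10468.4 * 1331.0 * 0.5926
P_betz = 5230716.7 W

5230716.7


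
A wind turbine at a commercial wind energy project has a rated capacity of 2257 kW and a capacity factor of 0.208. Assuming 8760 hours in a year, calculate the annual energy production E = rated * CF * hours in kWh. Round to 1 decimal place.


Annual energy = rated_kW * capacity_factor * hours_per_year
Given: P_rated = 2257 kW, CF = 0.208, hours = 8760
E = 2257 * 0.208 * 8760
E = 4112434.6 kWh

4112434.6


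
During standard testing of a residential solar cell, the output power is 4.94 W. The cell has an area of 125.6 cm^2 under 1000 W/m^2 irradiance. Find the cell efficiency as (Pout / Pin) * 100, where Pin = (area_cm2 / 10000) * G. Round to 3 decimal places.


First compute the input power:
  Pin = area_cm2 / 10000 * G = 125.6 / 10000 * 1000 = 12.56 W
Then compute efficiency:
  Efficiency = (Pout / Pin) * 100 = (4.94 / 12.56) * 100
  Efficiency = 39.331%

39.331


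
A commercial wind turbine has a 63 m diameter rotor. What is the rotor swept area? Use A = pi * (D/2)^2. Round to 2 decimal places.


Compute the rotor radius:
  r = D / 2 = 63 / 2 = 31.5 m
Calculate swept area:
  A = pi * r^2 = pi * 31.5^2
  A = 3117.25 m^2

3117.25


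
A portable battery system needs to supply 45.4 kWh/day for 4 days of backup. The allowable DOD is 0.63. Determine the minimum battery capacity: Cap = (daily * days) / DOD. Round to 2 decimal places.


Total energy needed = daily * days = 45.4 * 4 = 181.6 kWh
Account for depth of discharge:
  Cap = total_energy / DOD = 181.6 / 0.63
  Cap = 288.25 kWh

288.25


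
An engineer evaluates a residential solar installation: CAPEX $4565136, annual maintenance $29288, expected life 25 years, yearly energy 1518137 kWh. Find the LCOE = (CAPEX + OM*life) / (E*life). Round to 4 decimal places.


Total cost = CAPEX + OM * lifetime = 4565136 + 29288 * 25 = 4565136 + 732200 = 5297336
Total generation = annual * lifetime = 1518137 * 25 = 37953425 kWh
LCOE = 5297336 / 37953425
LCOE = 0.1396 $/kWh

0.1396


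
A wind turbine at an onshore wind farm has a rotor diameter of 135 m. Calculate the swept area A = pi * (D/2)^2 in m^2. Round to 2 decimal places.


Compute the rotor radius:
  r = D / 2 = 135 / 2 = 67.5 m
Calculate swept area:
  A = pi * r^2 = pi * 67.5^2
  A = 14313.88 m^2

14313.88


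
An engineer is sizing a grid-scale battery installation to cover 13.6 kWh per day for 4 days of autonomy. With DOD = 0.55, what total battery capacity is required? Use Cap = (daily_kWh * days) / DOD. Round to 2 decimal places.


Total energy needed = daily * days = 13.6 * 4 = 54.4 kWh
Account for depth of discharge:
  Cap = total_energy / DOD = 54.4 / 0.55
  Cap = 98.91 kWh

98.91


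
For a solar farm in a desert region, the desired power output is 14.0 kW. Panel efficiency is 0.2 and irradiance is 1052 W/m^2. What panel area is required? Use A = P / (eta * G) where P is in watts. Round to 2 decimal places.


Convert target power to watts: P = 14.0 * 1000 = 14000.0 W
Compute denominator: eta * G = 0.2 * 1052 = 210.4
Required area A = P / (eta * G) = 14000.0 / 210.4
A = 66.54 m^2

66.54


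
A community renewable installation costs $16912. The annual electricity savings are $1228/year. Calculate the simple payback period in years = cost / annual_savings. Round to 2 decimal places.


Simple payback period = initial cost / annual savings
Payback = 16912 / 1228
Payback = 13.77 years

13.77


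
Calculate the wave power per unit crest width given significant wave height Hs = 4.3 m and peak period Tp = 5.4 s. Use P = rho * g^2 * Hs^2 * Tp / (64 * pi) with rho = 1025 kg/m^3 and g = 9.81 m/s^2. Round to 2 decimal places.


Apply wave power formula:
  g^2 = 9.81^2 = 96.2361
  Hs^2 = 4.3^2 = 18.49
  Numerator = rho * g^2 * Hs^2 * Tp = 1025 * 96.2361 * 18.49 * 5.4 = 9849009.38
  Denominator = 64 * pi = 201.0619
  P = 9849009.38 / 201.0619 = 48984.95 W/m

48984.95


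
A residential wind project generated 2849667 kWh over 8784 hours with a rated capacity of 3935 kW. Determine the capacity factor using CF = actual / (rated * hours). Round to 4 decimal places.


Capacity factor = actual output / maximum possible output
Maximum possible = rated * hours = 3935 * 8784 = 34565040 kWh
CF = 2849667 / 34565040
CF = 0.0824

0.0824


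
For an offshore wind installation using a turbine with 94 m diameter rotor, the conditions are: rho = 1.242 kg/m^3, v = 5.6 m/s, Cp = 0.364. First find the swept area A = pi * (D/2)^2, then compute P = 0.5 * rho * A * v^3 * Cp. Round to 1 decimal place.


Step 1 -- Compute swept area:
  A = pi * (D/2)^2 = pi * (94/2)^2 = 6939.78 m^2
Step 2 -- Apply wind power equation:
  P = 0.5 * rho * A * v^3 * Cp
  v^3 = 5.6^3 = 175.616
  P = 0.5 * 1.242 * 6939.78 * 175.616 * 0.364
  P = 275488.0 W

275488.0


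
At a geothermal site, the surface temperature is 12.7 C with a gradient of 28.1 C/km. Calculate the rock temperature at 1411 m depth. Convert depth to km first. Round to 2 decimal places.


Convert depth to km: 1411 / 1000 = 1.411 km
Temperature increase = gradient * depth_km = 28.1 * 1.411 = 39.65 C
Temperature at depth = T_surface + delta_T = 12.7 + 39.65
T = 52.35 C

52.35


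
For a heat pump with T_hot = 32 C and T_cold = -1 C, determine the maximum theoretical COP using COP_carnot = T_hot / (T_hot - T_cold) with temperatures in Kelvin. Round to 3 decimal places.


Convert to Kelvin:
  T_hot = 32 + 273.15 = 305.15 K
  T_cold = -1 + 273.15 = 272.15 K
Apply Carnot COP formula:
  COP = T_hot_K / (T_hot_K - T_cold_K) = 305.15 / 33.0
  COP = 9.247

9.247


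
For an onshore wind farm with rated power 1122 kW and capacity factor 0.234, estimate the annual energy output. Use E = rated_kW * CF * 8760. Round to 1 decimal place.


Annual energy = rated_kW * capacity_factor * hours_per_year
Given: P_rated = 1122 kW, CF = 0.234, hours = 8760
E = 1122 * 0.234 * 8760
E = 2299920.5 kWh

2299920.5


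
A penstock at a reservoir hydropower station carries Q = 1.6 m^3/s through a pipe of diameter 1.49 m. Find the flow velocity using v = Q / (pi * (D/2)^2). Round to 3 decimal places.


Compute pipe cross-sectional area:
  A = pi * (D/2)^2 = pi * (1.49/2)^2 = 1.7437 m^2
Calculate velocity:
  v = Q / A = 1.6 / 1.7437
  v = 0.918 m/s

0.918


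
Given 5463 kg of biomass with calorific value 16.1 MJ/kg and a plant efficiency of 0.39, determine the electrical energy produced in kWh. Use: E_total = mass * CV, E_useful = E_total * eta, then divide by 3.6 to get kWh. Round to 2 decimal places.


Total energy = mass * CV = 5463 * 16.1 = 87954.3 MJ
Useful energy = total * eta = 87954.3 * 0.39 = 34302.18 MJ
Convert to kWh: 34302.18 / 3.6
Useful energy = 9528.38 kWh

9528.38


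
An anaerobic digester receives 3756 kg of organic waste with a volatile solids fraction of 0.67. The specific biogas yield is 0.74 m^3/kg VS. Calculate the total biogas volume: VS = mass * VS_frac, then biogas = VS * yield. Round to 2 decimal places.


Compute volatile solids:
  VS = mass * VS_fraction = 3756 * 0.67 = 2516.52 kg
Calculate biogas volume:
  Biogas = VS * specific_yield = 2516.52 * 0.74
  Biogas = 1862.22 m^3

1862.22


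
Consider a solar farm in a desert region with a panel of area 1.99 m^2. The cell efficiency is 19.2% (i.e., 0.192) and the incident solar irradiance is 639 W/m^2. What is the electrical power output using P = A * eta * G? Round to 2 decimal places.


Use the solar power formula P = A * eta * G.
Given: A = 1.99 m^2, eta = 0.192, G = 639 W/m^2
P = 1.99 * 0.192 * 639
P = 244.15 W

244.15


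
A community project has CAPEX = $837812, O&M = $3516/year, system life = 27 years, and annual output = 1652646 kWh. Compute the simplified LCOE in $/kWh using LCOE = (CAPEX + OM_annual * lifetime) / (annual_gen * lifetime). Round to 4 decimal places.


Total cost = CAPEX + OM * lifetime = 837812 + 3516 * 27 = 837812 + 94932 = 932744
Total generation = annual * lifetime = 1652646 * 27 = 44621442 kWh
LCOE = 932744 / 44621442
LCOE = 0.0209 $/kWh

0.0209


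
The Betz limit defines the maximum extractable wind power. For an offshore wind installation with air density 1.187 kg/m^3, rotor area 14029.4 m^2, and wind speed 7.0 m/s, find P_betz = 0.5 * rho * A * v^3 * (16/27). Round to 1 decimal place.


The Betz coefficient Cp_max = 16/27 = 0.5926
v^3 = 7.0^3 = 343.0
P_betz = 0.5 * rho * A * v^3 * Cp_max
P_betz = 0.5 * 1.187 * 14029.4 * 343.0 * 0.5926
P_betz = 1692427.8 W

1692427.8


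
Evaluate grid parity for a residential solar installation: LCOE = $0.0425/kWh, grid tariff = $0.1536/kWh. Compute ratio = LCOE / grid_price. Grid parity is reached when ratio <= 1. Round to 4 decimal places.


Compare LCOE to grid price:
  LCOE = $0.0425/kWh, Grid price = $0.1536/kWh
  Ratio = LCOE / grid_price = 0.0425 / 0.1536 = 0.2767
  Grid parity achieved (ratio <= 1)? yes

0.2767


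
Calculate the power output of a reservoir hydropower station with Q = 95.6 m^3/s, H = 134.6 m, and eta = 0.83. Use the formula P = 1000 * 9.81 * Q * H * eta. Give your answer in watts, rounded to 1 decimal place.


Apply the hydropower formula P = rho * g * Q * H * eta
rho * g = 1000 * 9.81 = 9810.0
P = 9810.0 * 95.6 * 134.6 * 0.83
P = 104773162.2 W

104773162.2


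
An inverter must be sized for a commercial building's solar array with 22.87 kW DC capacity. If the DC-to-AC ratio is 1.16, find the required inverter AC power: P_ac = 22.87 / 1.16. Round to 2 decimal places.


The inverter AC capacity is determined by the DC/AC ratio.
Given: P_dc = 22.87 kW, DC/AC ratio = 1.16
P_ac = P_dc / ratio = 22.87 / 1.16
P_ac = 19.72 kW

19.72


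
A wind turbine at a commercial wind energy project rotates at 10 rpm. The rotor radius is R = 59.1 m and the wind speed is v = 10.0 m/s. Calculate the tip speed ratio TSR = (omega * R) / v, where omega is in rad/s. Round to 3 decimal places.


Convert rotational speed to rad/s:
  omega = 10 * 2 * pi / 60 = 1.0472 rad/s
Compute tip speed:
  v_tip = omega * R = 1.0472 * 59.1 = 61.889 m/s
Tip speed ratio:
  TSR = v_tip / v_wind = 61.889 / 10.0 = 6.189

6.189


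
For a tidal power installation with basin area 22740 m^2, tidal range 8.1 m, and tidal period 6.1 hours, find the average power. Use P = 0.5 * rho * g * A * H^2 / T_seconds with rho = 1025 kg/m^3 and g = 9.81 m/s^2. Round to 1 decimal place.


Convert period to seconds: T = 6.1 * 3600 = 21960.0 s
H^2 = 8.1^2 = 65.61
P = 0.5 * rho * g * A * H^2 / T
P = 0.5 * 1025 * 9.81 * 22740 * 65.61 / 21960.0
P = 341578.9 W

341578.9


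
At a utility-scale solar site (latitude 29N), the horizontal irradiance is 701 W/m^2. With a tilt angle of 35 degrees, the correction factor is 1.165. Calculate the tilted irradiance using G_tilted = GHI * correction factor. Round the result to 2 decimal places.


Identify the given values:
  GHI = 701 W/m^2, tilt correction factor = 1.165
Apply the formula G_tilted = GHI * factor:
  G_tilted = 701 * 1.165
  G_tilted = 816.67 W/m^2

816.67


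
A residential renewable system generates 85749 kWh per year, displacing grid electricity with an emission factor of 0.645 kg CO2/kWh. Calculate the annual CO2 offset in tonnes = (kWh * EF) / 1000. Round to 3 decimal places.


CO2 offset in kg = generation * emission_factor
CO2 offset = 85749 * 0.645 = 55308.11 kg
Convert to tonnes:
  CO2 offset = 55308.11 / 1000 = 55.308 tonnes

55.308


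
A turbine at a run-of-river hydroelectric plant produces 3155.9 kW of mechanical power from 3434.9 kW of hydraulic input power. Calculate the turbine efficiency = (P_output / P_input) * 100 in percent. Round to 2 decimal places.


Turbine efficiency = (output power / input power) * 100
eta = (3155.9 / 3434.9) * 100
eta = 91.88%

91.88


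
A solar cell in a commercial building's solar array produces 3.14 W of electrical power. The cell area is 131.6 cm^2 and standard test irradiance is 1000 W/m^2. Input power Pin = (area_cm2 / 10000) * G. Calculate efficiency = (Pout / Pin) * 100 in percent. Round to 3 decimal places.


First compute the input power:
  Pin = area_cm2 / 10000 * G = 131.6 / 10000 * 1000 = 13.16 W
Then compute efficiency:
  Efficiency = (Pout / Pin) * 100 = (3.14 / 13.16) * 100
  Efficiency = 23.860%

23.860


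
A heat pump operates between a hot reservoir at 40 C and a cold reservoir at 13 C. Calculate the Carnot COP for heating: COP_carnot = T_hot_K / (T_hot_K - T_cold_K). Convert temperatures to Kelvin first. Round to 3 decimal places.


Convert to Kelvin:
  T_hot = 40 + 273.15 = 313.15 K
  T_cold = 13 + 273.15 = 286.15 K
Apply Carnot COP formula:
  COP = T_hot_K / (T_hot_K - T_cold_K) = 313.15 / 27.0
  COP = 11.598

11.598


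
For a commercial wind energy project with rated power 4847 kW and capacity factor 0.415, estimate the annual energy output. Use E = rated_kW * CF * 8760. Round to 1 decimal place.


Annual energy = rated_kW * capacity_factor * hours_per_year
Given: P_rated = 4847 kW, CF = 0.415, hours = 8760
E = 4847 * 0.415 * 8760
E = 17620783.8 kWh

17620783.8


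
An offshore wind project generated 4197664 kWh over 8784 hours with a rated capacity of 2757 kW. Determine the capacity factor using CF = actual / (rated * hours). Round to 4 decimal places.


Capacity factor = actual output / maximum possible output
Maximum possible = rated * hours = 2757 * 8784 = 24217488 kWh
CF = 4197664 / 24217488
CF = 0.1733

0.1733


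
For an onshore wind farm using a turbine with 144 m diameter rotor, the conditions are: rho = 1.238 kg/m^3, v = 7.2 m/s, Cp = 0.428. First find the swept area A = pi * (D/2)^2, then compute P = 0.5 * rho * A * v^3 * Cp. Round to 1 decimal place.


Step 1 -- Compute swept area:
  A = pi * (D/2)^2 = pi * (144/2)^2 = 16286.02 m^2
Step 2 -- Apply wind power equation:
  P = 0.5 * rho * A * v^3 * Cp
  v^3 = 7.2^3 = 373.248
  P = 0.5 * 1.238 * 16286.02 * 373.248 * 0.428
  P = 1610448.2 W

1610448.2


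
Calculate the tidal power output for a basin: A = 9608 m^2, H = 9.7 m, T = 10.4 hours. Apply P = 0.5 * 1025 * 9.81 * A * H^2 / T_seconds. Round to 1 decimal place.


Convert period to seconds: T = 10.4 * 3600 = 37440.0 s
H^2 = 9.7^2 = 94.09
P = 0.5 * rho * g * A * H^2 / T
P = 0.5 * 1025 * 9.81 * 9608 * 94.09 / 37440.0
P = 121395.8 W

121395.8


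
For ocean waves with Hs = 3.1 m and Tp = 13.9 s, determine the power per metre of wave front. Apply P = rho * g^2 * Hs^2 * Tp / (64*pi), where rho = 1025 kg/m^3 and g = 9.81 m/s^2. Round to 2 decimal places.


Apply wave power formula:
  g^2 = 9.81^2 = 96.2361
  Hs^2 = 3.1^2 = 9.61
  Numerator = rho * g^2 * Hs^2 * Tp = 1025 * 96.2361 * 9.61 * 13.9 = 13176500.05
  Denominator = 64 * pi = 201.0619
  P = 13176500.05 / 201.0619 = 65534.53 W/m

65534.53


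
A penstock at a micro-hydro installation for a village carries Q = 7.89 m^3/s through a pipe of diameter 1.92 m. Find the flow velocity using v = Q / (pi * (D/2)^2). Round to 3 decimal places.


Compute pipe cross-sectional area:
  A = pi * (D/2)^2 = pi * (1.92/2)^2 = 2.8953 m^2
Calculate velocity:
  v = Q / A = 7.89 / 2.8953
  v = 2.725 m/s

2.725


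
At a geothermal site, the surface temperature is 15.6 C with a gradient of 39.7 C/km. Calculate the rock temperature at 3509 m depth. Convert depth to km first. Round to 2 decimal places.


Convert depth to km: 3509 / 1000 = 3.509 km
Temperature increase = gradient * depth_km = 39.7 * 3.509 = 139.31 C
Temperature at depth = T_surface + delta_T = 15.6 + 139.31
T = 154.91 C

154.91


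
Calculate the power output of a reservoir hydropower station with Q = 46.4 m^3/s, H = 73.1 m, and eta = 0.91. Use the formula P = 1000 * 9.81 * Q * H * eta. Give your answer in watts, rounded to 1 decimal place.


Apply the hydropower formula P = rho * g * Q * H * eta
rho * g = 1000 * 9.81 = 9810.0
P = 9810.0 * 46.4 * 73.1 * 0.91
P = 30279294.9 W

30279294.9


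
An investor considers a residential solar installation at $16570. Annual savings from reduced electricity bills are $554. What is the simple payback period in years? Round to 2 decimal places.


Simple payback period = initial cost / annual savings
Payback = 16570 / 554
Payback = 29.91 years

29.91


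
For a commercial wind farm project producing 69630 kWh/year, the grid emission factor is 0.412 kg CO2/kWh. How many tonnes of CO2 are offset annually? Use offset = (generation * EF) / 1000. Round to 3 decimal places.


CO2 offset in kg = generation * emission_factor
CO2 offset = 69630 * 0.412 = 28687.56 kg
Convert to tonnes:
  CO2 offset = 28687.56 / 1000 = 28.688 tonnes

28.688


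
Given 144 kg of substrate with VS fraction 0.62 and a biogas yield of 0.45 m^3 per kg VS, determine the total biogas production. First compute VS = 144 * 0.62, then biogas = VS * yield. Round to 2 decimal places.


Compute volatile solids:
  VS = mass * VS_fraction = 144 * 0.62 = 89.28 kg
Calculate biogas volume:
  Biogas = VS * specific_yield = 89.28 * 0.45
  Biogas = 40.18 m^3

40.18


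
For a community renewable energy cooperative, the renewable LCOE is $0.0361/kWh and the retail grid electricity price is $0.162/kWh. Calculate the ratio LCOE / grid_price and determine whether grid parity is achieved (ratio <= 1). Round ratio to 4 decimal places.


Compare LCOE to grid price:
  LCOE = $0.0361/kWh, Grid price = $0.162/kWh
  Ratio = LCOE / grid_price = 0.0361 / 0.162 = 0.2228
  Grid parity achieved (ratio <= 1)? yes

0.2228


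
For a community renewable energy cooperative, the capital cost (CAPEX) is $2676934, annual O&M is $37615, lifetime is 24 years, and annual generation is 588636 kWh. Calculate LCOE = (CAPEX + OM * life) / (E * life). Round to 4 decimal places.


Total cost = CAPEX + OM * lifetime = 2676934 + 37615 * 24 = 2676934 + 902760 = 3579694
Total generation = annual * lifetime = 588636 * 24 = 14127264 kWh
LCOE = 3579694 / 14127264
LCOE = 0.2534 $/kWh

0.2534


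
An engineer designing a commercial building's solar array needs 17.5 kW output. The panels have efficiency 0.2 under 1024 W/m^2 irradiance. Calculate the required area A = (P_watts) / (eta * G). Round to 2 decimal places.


Convert target power to watts: P = 17.5 * 1000 = 17500.0 W
Compute denominator: eta * G = 0.2 * 1024 = 204.8
Required area A = P / (eta * G) = 17500.0 / 204.8
A = 85.45 m^2

85.45


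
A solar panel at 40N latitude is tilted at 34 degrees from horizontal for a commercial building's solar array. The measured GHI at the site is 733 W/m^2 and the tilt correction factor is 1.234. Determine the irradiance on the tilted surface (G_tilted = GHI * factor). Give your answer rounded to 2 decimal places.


Identify the given values:
  GHI = 733 W/m^2, tilt correction factor = 1.234
Apply the formula G_tilted = GHI * factor:
  G_tilted = 733 * 1.234
  G_tilted = 904.52 W/m^2

904.52


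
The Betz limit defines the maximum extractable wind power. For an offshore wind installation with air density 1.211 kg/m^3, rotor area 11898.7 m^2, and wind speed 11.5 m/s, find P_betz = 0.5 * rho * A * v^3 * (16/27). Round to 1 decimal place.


The Betz coefficient Cp_max = 16/27 = 0.5926
v^3 = 11.5^3 = 1520.875
P_betz = 0.5 * rho * A * v^3 * Cp_max
P_betz = 0.5 * 1.211 * 11898.7 * 1520.875 * 0.5926
P_betz = 6493269.1 W

6493269.1


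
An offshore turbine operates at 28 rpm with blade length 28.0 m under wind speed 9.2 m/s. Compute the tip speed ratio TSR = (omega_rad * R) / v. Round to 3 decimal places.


Convert rotational speed to rad/s:
  omega = 28 * 2 * pi / 60 = 2.9322 rad/s
Compute tip speed:
  v_tip = omega * R = 2.9322 * 28.0 = 82.1 m/s
Tip speed ratio:
  TSR = v_tip / v_wind = 82.1 / 9.2 = 8.924

8.924
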